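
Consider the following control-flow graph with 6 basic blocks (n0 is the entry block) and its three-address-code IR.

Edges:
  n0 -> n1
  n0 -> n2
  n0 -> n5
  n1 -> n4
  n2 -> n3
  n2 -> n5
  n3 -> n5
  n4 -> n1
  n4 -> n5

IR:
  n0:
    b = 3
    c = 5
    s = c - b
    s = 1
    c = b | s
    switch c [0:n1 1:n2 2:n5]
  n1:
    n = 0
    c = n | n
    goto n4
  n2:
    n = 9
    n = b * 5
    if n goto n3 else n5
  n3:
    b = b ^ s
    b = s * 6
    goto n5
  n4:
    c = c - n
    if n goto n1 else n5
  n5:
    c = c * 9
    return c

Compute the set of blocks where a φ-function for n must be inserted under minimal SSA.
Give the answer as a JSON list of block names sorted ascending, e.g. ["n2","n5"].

idom tree: n1←n0 n2←n0 n3←n2 n4←n1 n5←n0
Join-block Dom:
  n1: preds {n0,n4}: {n0} ∩ {n0,n1,n4} = {n0}; idom=n0
  n5: preds {n0,n2,n3,n4}: {n0} ∩ {n0,n2} ∩ {n0,n2,n3} ∩ {n0,n1,n4} = {n0}; idom=n0

Frontier:
  n1←n0: walk · to n0
  n1←n4: walk n4→n1 to n0
  n5←n0: walk · to n0
  n5←n2: walk n2 to n0
  n5←n3: walk n3→n2 to n0
  n5←n4: walk n4→n1 to n0
  n0 → ∅
  n1 → {n1,n5}
  n2 → {n5}
  n3 → {n5}
  n4 → {n1,n5}
  n5 → ∅

φ for n: defs {n1,n2}
  DF⁺ = {n1,n5}

Answer: ["n1", "n5"]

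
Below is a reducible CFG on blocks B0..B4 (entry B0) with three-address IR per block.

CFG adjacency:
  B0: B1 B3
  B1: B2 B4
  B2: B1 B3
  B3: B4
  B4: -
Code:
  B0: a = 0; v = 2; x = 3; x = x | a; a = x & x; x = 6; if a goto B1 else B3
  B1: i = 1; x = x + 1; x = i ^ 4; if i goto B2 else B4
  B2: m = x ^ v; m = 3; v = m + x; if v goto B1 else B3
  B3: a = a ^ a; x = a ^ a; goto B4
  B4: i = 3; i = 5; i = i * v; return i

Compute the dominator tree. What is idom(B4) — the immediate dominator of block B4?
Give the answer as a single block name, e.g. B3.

idom tree: B1←B0 B2←B1 B3←B0 B4←B0
Dom at joins:
  B1: preds {B0,B2}: {B0} ∩ {B0,B1,B2} = {B0}; idom=B0
  B3: preds {B0,B2}: {B0} ∩ {B0,B1,B2} = {B0}; idom=B0
  B4: preds {B1,B3}: {B0,B1} ∩ {B0,B3} = {B0}; idom=B0

idom(B4) = B0

Answer: B0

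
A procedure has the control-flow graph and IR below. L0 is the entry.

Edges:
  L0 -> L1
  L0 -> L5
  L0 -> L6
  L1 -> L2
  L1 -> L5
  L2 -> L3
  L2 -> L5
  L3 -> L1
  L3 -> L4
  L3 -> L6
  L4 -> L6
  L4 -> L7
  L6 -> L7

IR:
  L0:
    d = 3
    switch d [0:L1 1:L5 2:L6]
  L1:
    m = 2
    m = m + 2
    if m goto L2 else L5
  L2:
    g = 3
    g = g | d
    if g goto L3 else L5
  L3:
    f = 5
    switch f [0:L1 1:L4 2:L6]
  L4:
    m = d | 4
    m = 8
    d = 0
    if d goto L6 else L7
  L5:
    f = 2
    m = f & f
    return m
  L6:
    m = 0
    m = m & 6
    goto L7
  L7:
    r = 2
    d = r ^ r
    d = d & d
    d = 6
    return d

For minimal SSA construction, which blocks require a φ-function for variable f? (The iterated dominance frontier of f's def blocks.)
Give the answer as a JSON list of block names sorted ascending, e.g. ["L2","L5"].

Answer: ["L1", "L5", "L6", "L7"]

Working:
idom tree: L1←L0 L2←L1 L3←L2 L4←L3 L5←L0 L6←L0 L7←L0
Dom at joins:
  L1: preds {L0,L3}: {L0} ∩ {L0,L1,L2,L3} = {L0}; idom=L0
  L5: preds {L0,L1,L2}: {L0} ∩ {L0,L1} ∩ {L0,L1,L2} = {L0}; idom=L0
  L6: preds {L0,L3,L4}: {L0} ∩ {L0,L1,L2,L3} ∩ {L0,L1,L2,L3,L4} = {L0}; idom=L0
  L7: preds {L4,L6}: {L0,L1,L2,L3,L4} ∩ {L0,L6} = {L0}; idom=L0

DF walk-up:
  L1←L0: walk · to L0
  L1←L3: walk L3→L2→L1 to L0
  L5←L0: walk · to L0
  L5←L1: walk L1 to L0
  L5←L2: walk L2→L1 to L0
  L6←L0: walk · to L0
  L6←L3: walk L3→L2→L1 to L0
  L6←L4: walk L4→L3→L2→L1 to L0
  L7←L4: walk L4→L3→L2→L1 to L0
  L7←L6: walk L6 to L0
  DF(L0)=∅
  DF(L1)={L1,L5,L6,L7}
  DF(L2)={L1,L5,L6,L7}
  DF(L3)={L1,L6,L7}
  DF(L4)={L6,L7}
  DF(L5)=∅
  DF(L6)={L7}
  DF(L7)=∅

φ for f: defs {L3,L5}
  DF⁺ = {L1,L5,L6,L7}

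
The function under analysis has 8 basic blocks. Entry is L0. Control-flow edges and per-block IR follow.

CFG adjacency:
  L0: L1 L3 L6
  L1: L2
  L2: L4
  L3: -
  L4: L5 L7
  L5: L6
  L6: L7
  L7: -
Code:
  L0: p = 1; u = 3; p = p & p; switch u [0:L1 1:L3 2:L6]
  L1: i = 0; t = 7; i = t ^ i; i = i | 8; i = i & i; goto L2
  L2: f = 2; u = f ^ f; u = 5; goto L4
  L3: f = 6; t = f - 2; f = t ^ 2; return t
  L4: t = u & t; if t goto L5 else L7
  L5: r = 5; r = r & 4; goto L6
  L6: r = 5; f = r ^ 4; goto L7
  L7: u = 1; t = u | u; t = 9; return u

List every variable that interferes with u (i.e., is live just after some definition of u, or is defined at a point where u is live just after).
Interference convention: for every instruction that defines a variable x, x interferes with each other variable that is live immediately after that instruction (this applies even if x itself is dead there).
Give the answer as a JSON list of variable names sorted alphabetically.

def/use:
  L0 def {p,u} use ∅
  L1 def {i,t} use ∅
  L2 def {f,u} use ∅
  L3 def {f,t} use ∅
  L4 def {t} use {t,u}
  L5 def {r} use ∅
  L6 def {f,r} use ∅
  L7 def {t,u} use ∅

Backward fixpoint:
  L0: in=∅ out=∅
  L1: in=∅ out={t}
  L2: in={t} out={t,u}
  L3: in=∅ out=∅
  L4: in={t,u} out=∅
  L5: in=∅ out=∅
  L6: in=∅ out=∅
  L7: in=∅ out=∅

Conflict graph:
  f: {t}
  i: {t}
  p: {u}
  r: ∅
  t: {f,i,u}
  u: {p,t}

N(u) = ["p", "t"]

Answer: ["p", "t"]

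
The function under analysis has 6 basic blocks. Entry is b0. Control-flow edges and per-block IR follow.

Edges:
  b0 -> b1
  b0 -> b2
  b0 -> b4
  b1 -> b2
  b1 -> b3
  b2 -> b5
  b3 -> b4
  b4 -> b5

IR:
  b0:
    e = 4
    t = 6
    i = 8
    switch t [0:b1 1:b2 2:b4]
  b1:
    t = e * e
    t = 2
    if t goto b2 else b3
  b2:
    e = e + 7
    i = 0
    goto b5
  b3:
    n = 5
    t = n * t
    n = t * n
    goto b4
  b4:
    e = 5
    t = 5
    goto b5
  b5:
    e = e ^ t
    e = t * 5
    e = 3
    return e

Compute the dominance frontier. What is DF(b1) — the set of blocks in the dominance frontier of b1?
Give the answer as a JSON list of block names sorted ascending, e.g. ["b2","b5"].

Answer: ["b2", "b4"]

Working:
idom tree: b1←b0 b2←b0 b3←b1 b4←b0 b5←b0
Dom at joins:
  b2: preds {b0,b1}: {b0} ∩ {b0,b1} = {b0}; idom=b0
  b4: preds {b0,b3}: {b0} ∩ {b0,b1,b3} = {b0}; idom=b0
  b5: preds {b2,b4}: {b0,b2} ∩ {b0,b4} = {b0}; idom=b0

Frontier:
  b2←b0: walk · to b0
  b2←b1: walk b1 to b0
  b4←b0: walk · to b0
  b4←b3: walk b3→b1 to b0
  b5←b2: walk b2 to b0
  b5←b4: walk b4 to b0
  b0 → ∅
  b1 → {b2,b4}
  b2 → {b5}
  b3 → {b4}
  b4 → {b5}
  b5 → ∅

DF(b1) = ["b2", "b4"]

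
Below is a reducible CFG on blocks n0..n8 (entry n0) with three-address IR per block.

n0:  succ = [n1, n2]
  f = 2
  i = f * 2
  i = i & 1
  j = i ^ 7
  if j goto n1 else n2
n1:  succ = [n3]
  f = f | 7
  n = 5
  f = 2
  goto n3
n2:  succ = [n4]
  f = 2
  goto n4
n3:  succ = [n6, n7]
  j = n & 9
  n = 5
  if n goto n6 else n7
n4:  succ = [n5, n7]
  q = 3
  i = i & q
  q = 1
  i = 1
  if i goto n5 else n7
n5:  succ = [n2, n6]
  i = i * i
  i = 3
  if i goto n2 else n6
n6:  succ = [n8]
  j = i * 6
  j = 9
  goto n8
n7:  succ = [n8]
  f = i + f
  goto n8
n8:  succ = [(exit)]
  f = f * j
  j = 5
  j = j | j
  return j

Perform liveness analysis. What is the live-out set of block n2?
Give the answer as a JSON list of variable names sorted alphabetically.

Answer: ["f", "i", "j"]

Working:
Block summaries:
  n0: {f,i,j} / ∅
  n1: {f,n} / {f}
  n2: {f} / ∅
  n3: {j,n} / {n}
  n4: {i,q} / {i}
  n5: {i} / {i}
  n6: {j} / {i}
  n7: {f} / {f,i}
  n8: {f,j} / {f,j}

Liveness:
  live n0: ∅→{f,i,j}
  live n1: {f,i}→{f,i,n}
  live n2: {i,j}→{f,i,j}
  live n3: {f,i,n}→{f,i,j}
  live n4: {f,i,j}→{f,i,j}
  live n5: {f,i,j}→{f,i,j}
  live n6: {f,i}→{f,j}
  live n7: {f,i,j}→{f,j}
  live n8: {f,j}→∅

live-out(n2) = ["f", "i", "j"]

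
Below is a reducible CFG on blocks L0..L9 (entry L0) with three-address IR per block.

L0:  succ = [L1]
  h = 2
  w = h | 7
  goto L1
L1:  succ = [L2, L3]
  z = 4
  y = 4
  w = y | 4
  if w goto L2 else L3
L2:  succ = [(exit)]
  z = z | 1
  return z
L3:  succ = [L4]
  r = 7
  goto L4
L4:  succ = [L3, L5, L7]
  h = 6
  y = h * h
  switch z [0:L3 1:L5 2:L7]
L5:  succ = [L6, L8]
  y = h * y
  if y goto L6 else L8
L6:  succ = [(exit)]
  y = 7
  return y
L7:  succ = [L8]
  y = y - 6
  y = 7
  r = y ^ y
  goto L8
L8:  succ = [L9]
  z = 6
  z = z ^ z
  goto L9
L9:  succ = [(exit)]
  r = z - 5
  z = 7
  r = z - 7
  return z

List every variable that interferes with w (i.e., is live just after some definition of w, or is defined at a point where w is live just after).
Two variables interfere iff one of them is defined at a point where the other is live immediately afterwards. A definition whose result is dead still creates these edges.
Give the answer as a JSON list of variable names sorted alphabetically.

Answer: ["z"]

Analysis:
Block summaries:
  L0 def {h,w} use ∅
  L1 def {w,y,z} use ∅
  L2 def {z} use {z}
  L3 def {r} use ∅
  L4 def {h,y} use {z}
  L5 def {y} use {h,y}
  L6 def {y} use ∅
  L7 def {r,y} use {y}
  L8 def {z} use ∅
  L9 def {r,z} use {z}

Liveness:
  L0: in=∅ out=∅
  L1: in=∅ out={z}
  L2: in={z} out=∅
  L3: in={z} out={z}
  L4: in={z} out={h,y,z}
  L5: in={h,y} out=∅
  L6: in=∅ out=∅
  L7: in={y} out=∅
  L8: in=∅ out={z}
  L9: in={z} out=∅

Interference:
  h: {y,z}
  r: {z}
  w: {z}
  y: {h,z}
  z: {h,r,w,y}

N(w) = ["z"]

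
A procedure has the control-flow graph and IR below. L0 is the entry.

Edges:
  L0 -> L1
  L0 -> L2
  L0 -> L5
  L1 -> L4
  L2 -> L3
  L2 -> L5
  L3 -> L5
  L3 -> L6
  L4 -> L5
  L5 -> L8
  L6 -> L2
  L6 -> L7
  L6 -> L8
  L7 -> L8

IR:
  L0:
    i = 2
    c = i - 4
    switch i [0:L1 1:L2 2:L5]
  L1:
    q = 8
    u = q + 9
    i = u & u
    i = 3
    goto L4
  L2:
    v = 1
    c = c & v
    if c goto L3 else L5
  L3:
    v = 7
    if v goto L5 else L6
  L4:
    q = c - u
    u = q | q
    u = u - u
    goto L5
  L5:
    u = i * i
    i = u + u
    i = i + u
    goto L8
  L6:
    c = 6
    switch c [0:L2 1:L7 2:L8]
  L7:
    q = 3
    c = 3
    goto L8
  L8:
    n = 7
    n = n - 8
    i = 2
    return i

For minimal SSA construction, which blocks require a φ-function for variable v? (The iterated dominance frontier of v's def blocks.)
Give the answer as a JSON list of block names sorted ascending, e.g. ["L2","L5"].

Answer: ["L2", "L5", "L8"]

Analysis:
idom tree: L1←L0 L2←L0 L3←L2 L4←L1 L5←L0 L6←L3 L7←L6 L8←L0
Dom∩ at merges:
  L2: preds {L0,L6}: {L0} ∩ {L0,L2,L3,L6} = {L0}; idom=L0
  L5: preds {L0,L2,L3,L4}: {L0} ∩ {L0,L2} ∩ {L0,L2,L3} ∩ {L0,L1,L4} = {L0}; idom=L0
  L8: preds {L5,L6,L7}: {L0,L5} ∩ {L0,L2,L3,L6} ∩ {L0,L2,L3,L6,L7} = {L0}; idom=L0

DF derivation:
  L2←L0: walk · to L0
  L2←L6: walk L6→L3→L2 to L0
  L5←L0: walk · to L0
  L5←L2: walk L2 to L0
  L5←L3: walk L3→L2 to L0
  L5←L4: walk L4→L1 to L0
  L8←L5: walk L5 to L0
  L8←L6: walk L6→L3→L2 to L0
  L8←L7: walk L7→L6→L3→L2 to L0
  DF(L0)=∅
  DF(L1)={L5}
  DF(L2)={L2,L5,L8}
  DF(L3)={L2,L5,L8}
  DF(L4)={L5}
  DF(L5)={L8}
  DF(L6)={L2,L8}
  DF(L7)={L8}
  DF(L8)=∅

φ for v: defs {L2,L3}
  DF⁺ = {L2,L5,L8}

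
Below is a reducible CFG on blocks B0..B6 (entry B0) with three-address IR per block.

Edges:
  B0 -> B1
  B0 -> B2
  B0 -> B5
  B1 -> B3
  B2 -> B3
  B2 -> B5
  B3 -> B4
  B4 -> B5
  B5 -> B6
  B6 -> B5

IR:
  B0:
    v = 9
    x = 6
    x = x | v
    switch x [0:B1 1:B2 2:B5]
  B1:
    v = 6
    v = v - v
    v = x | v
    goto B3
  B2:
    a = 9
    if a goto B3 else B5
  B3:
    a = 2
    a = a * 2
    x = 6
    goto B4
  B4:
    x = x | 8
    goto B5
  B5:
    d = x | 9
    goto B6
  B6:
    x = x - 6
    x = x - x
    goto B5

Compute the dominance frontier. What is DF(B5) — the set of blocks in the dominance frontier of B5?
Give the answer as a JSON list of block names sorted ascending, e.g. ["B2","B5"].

Answer: ["B5"]

Derivation:
idom tree: B1←B0 B2←B0 B3←B0 B4←B3 B5←B0 B6←B5
Dom∩ at merges:
  B3: preds {B1,B2}: {B0,B1} ∩ {B0,B2} = {B0}; idom=B0
  B5: preds {B0,B2,B4,B6}: {B0} ∩ {B0,B2} ∩ {B0,B3,B4} ∩ {B0,B5,B6} = {B0}; idom=B0

DF walk-up:
  join B3 pred B1: B1 stop@B0
  join B3 pred B2: B2 stop@B0
  join B5 pred B0: · stop@B0
  join B5 pred B2: B2 stop@B0
  join B5 pred B4: B4→B3 stop@B0
  join B5 pred B6: B6→B5 stop@B0
  B0 → ∅
  B1 → {B3}
  B2 → {B3,B5}
  B3 → {B5}
  B4 → {B5}
  B5 → {B5}
  B6 → {B5}

DF(B5) = ["B5"]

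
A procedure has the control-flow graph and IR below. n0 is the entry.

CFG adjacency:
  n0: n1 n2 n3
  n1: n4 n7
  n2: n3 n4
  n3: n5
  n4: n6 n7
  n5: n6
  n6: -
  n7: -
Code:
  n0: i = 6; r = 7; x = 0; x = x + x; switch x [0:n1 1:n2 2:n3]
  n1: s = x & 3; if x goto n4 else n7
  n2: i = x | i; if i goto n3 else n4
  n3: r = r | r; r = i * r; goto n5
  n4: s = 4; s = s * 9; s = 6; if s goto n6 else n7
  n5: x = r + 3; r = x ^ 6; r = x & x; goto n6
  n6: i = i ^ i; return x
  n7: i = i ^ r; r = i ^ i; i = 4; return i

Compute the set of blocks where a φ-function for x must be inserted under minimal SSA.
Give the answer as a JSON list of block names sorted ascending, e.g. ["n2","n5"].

idom tree: n1←n0 n2←n0 n3←n0 n4←n0 n5←n3 n6←n0 n7←n0
Join-block Dom:
  n3: preds {n0,n2}: {n0} ∩ {n0,n2} = {n0}; idom=n0
  n4: preds {n1,n2}: {n0,n1} ∩ {n0,n2} = {n0}; idom=n0
  n6: preds {n4,n5}: {n0,n4} ∩ {n0,n3,n5} = {n0}; idom=n0
  n7: preds {n1,n4}: {n0,n1} ∩ {n0,n4} = {n0}; idom=n0

DF walk-up:
  n3←n0: walk · to n0
  n3←n2: walk n2 to n0
  n4←n1: walk n1 to n0
  n4←n2: walk n2 to n0
  n6←n4: walk n4 to n0
  n6←n5: walk n5→n3 to n0
  n7←n1: walk n1 to n0
  n7←n4: walk n4 to n0
  n0 → ∅
  n1 → {n4,n7}
  n2 → {n3,n4}
  n3 → {n6}
  n4 → {n6,n7}
  n5 → {n6}
  n6 → ∅
  n7 → ∅

φ for x: defs {n0,n5}
  DF⁺ = {n6}

Answer: ["n6"]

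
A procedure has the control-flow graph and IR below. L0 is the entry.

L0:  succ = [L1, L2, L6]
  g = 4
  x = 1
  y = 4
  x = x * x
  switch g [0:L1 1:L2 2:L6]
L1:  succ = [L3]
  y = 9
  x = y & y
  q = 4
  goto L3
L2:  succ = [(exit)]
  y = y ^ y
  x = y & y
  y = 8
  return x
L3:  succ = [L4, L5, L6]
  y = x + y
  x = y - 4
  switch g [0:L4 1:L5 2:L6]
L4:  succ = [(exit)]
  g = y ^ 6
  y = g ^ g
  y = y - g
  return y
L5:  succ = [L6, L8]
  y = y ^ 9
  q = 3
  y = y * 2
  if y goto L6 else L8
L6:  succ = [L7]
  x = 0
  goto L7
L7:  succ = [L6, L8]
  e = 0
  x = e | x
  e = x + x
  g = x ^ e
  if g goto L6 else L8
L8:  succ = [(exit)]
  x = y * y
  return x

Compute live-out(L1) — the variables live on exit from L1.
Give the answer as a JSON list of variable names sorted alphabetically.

Answer: ["g", "x", "y"]

Working:
def/use:
  L0: def={g,x,y} ue=∅
  L1: def={q,x,y} ue=∅
  L2: def={x,y} ue={y}
  L3: def={x,y} ue={g,x,y}
  L4: def={g,y} ue={y}
  L5: def={q,y} ue={y}
  L6: def={x} ue=∅
  L7: def={e,g,x} ue={x}
  L8: def={x} ue={y}

Liveness:
  L0 li=∅ lo={g,y}
  L1 li={g} lo={g,x,y}
  L2 li={y} lo=∅
  L3 li={g,x,y} lo={y}
  L4 li={y} lo=∅
  L5 li={y} lo={y}
  L6 li={y} lo={x,y}
  L7 li={x,y} lo={y}
  L8 li={y} lo=∅

live-out(L1) = ["g", "x", "y"]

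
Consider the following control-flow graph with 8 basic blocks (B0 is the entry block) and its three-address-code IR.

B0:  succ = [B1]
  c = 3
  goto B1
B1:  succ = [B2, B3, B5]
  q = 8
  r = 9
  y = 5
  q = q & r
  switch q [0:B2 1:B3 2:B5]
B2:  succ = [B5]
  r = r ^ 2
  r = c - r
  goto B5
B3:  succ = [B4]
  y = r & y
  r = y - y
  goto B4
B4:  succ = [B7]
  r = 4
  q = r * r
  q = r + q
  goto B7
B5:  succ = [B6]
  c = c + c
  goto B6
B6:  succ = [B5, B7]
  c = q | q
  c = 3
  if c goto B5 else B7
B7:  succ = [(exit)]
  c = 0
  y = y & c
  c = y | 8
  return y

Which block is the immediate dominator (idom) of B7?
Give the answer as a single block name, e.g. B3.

Answer: B1

Derivation:
idom tree: B1←B0 B2←B1 B3←B1 B4←B3 B5←B1 B6←B5 B7←B1
Dom at joins:
  B5: preds {B1,B2,B6}: {B0,B1} ∩ {B0,B1,B2} ∩ {B0,B1,B5,B6} = {B0,B1}; idom=B1
  B7: preds {B4,B6}: {B0,B1,B3,B4} ∩ {B0,B1,B5,B6} = {B0,B1}; idom=B1

idom(B7) = B1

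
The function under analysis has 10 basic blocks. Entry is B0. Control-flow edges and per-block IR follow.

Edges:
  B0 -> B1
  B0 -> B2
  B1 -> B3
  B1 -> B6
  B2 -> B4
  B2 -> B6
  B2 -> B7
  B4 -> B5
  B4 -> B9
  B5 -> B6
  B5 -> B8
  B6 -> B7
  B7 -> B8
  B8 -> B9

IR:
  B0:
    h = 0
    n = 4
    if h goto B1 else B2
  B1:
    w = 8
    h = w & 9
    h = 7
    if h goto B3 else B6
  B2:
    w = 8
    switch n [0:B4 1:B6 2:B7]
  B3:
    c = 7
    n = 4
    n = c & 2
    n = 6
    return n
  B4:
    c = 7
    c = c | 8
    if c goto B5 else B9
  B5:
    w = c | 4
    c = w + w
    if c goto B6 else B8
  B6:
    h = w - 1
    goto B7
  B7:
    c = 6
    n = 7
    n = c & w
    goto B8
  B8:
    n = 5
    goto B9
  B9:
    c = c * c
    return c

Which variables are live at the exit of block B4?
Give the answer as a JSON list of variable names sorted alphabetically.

Answer: ["c"]

Derivation:
Per-block:
  B0 def {h,n} use ∅
  B1 def {h,w} use ∅
  B2 def {w} use {n}
  B3 def {c,n} use ∅
  B4 def {c} use ∅
  B5 def {c,w} use {c}
  B6 def {h} use {w}
  B7 def {c,n} use {w}
  B8 def {n} use ∅
  B9 def {c} use {c}

Live sets:
  B0 li=∅ lo={n}
  B1 li=∅ lo={w}
  B2 li={n} lo={w}
  B3 li=∅ lo=∅
  B4 li=∅ lo={c}
  B5 li={c} lo={c,w}
  B6 li={w} lo={w}
  B7 li={w} lo={c}
  B8 li={c} lo={c}
  B9 li={c} lo=∅

live-out(B4) = ["c"]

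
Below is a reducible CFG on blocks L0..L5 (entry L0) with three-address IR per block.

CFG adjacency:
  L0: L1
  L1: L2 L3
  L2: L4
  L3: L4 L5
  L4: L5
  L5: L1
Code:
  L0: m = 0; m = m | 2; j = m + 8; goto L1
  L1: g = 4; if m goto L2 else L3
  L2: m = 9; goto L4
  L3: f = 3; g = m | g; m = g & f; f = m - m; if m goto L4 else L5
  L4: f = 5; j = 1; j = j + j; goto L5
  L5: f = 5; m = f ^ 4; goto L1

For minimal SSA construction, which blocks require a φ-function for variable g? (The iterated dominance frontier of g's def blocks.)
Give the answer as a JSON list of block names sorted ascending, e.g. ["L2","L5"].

idom tree: L1←L0 L2←L1 L3←L1 L4←L1 L5←L1
Join-block Dom:
  L1: preds {L0,L5}: {L0} ∩ {L0,L1,L5} = {L0}; idom=L0
  L4: preds {L2,L3}: {L0,L1,L2} ∩ {L0,L1,L3} = {L0,L1}; idom=L1
  L5: preds {L3,L4}: {L0,L1,L3} ∩ {L0,L1,L4} = {L0,L1}; idom=L1

Frontier:
  join L1 pred L0: · stop@L0
  join L1 pred L5: L5→L1 stop@L0
  join L4 pred L2: L2 stop@L1
  join L4 pred L3: L3 stop@L1
  join L5 pred L3: L3 stop@L1
  join L5 pred L4: L4 stop@L1
  DF(L0)=∅
  DF(L1)={L1}
  DF(L2)={L4}
  DF(L3)={L4,L5}
  DF(L4)={L5}
  DF(L5)={L1}

φ for g: defs {L1,L3}
  DF⁺ = {L1,L4,L5}

Answer: ["L1", "L4", "L5"]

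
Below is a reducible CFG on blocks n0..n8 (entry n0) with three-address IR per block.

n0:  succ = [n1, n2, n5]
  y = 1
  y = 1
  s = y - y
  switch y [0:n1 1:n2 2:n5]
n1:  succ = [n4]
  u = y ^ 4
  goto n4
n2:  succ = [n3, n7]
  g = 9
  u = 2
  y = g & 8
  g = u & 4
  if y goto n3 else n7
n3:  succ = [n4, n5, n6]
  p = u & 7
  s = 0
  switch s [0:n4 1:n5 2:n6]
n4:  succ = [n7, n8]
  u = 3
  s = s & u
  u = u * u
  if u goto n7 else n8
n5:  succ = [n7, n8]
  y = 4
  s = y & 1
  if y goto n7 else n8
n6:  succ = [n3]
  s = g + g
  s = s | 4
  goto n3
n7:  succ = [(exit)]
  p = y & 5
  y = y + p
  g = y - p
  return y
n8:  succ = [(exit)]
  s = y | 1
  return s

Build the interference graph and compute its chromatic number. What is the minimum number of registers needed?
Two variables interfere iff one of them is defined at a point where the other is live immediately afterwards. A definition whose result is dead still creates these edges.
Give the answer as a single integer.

Answer: 4

Working:
Per-block:
  n0: {s,y} / ∅
  n1: {u} / {y}
  n2: {g,u,y} / ∅
  n3: {p,s} / {u}
  n4: {s,u} / {s}
  n5: {s,y} / ∅
  n6: {s} / {g}
  n7: {g,p,y} / {y}
  n8: {s} / {y}

Liveness:
  n0 li=∅ lo={s,y}
  n1 li={s,y} lo={s,y}
  n2 li=∅ lo={g,u,y}
  n3 li={g,u,y} lo={g,s,u,y}
  n4 li={s,y} lo={y}
  n5 li=∅ lo={y}
  n6 li={g,u,y} lo={g,u,y}
  n7 li={y} lo=∅
  n8 li={y} lo=∅

Interference:
  g: {p,s,u,y}
  p: {g,u,y}
  s: {g,u,y}
  u: {g,p,s,y}
  y: {g,p,s,u}

Chromatic number:
  lower bound: {g,p,u,y} mutually conflict ⇒ χ ≥ 4
  4-colouring: c0={g}  c1={u}  c2={y}  c3={p,s}
  χ = 4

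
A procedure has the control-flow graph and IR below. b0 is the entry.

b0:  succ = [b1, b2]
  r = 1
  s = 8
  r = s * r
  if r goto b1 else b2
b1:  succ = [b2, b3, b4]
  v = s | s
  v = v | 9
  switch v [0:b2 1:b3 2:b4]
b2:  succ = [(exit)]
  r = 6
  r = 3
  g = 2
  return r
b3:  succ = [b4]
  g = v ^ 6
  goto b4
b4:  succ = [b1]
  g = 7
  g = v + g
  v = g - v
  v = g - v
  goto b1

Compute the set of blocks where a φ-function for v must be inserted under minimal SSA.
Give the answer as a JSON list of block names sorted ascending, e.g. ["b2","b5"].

Answer: ["b1", "b2"]

Working:
idom tree: b1←b0 b2←b0 b3←b1 b4←b1
Join-block Dom:
  b1: preds {b0,b4}: {b0} ∩ {b0,b1,b4} = {b0}; idom=b0
  b2: preds {b0,b1}: {b0} ∩ {b0,b1} = {b0}; idom=b0
  b4: preds {b1,b3}: {b0,b1} ∩ {b0,b1,b3} = {b0,b1}; idom=b1

DF walk-up:
  join b1 pred b0: · stop@b0
  join b1 pred b4: b4→b1 stop@b0
  join b2 pred b0: · stop@b0
  join b2 pred b1: b1 stop@b0
  join b4 pred b1: · stop@b1
  join b4 pred b3: b3 stop@b1
  b0 → ∅
  b1 → {b1,b2}
  b2 → ∅
  b3 → {b4}
  b4 → {b1}

φ for v: defs {b1,b4}
  DF⁺ = {b1,b2}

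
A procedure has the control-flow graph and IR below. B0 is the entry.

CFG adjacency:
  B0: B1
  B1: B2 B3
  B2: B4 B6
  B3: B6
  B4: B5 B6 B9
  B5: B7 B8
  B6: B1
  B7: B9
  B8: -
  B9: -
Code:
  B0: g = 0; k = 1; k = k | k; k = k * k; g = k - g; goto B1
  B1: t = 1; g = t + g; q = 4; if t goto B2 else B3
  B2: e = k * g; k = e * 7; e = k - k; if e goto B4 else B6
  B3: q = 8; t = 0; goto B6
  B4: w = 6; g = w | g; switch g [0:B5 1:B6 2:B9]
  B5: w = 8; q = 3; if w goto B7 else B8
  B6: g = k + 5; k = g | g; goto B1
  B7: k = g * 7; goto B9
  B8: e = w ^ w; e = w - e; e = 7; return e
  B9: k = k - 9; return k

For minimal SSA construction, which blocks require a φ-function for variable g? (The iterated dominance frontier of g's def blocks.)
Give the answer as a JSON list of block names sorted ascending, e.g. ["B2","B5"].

Answer: ["B1", "B6"]

Working:
idom tree: B1←B0 B2←B1 B3←B1 B4←B2 B5←B4 B6←B1 B7←B5 B8←B5 B9←B4
Dom∩ at merges:
  B1: preds {B0,B6}: {B0} ∩ {B0,B1,B6} = {B0}; idom=B0
  B6: preds {B2,B3,B4}: {B0,B1,B2} ∩ {B0,B1,B3} ∩ {B0,B1,B2,B4} = {B0,B1}; idom=B1
  B9: preds {B4,B7}: {B0,B1,B2,B4} ∩ {B0,B1,B2,B4,B5,B7} = {B0,B1,B2,B4}; idom=B4

DF walk-up:
  B1←B0: walk · to B0
  B1←B6: walk B6→B1 to B0
  B6←B2: walk B2 to B1
  B6←B3: walk B3 to B1
  B6←B4: walk B4→B2 to B1
  B9←B4: walk · to B4
  B9←B7: walk B7→B5 to B4
  B0 → ∅
  B1 → {B1}
  B2 → {B6}
  B3 → {B6}
  B4 → {B6}
  B5 → {B9}
  B6 → {B1}
  B7 → {B9}
  B8 → ∅
  B9 → ∅

φ for g: defs {B0,B1,B4,B6}
  DF⁺ = {B1,B6}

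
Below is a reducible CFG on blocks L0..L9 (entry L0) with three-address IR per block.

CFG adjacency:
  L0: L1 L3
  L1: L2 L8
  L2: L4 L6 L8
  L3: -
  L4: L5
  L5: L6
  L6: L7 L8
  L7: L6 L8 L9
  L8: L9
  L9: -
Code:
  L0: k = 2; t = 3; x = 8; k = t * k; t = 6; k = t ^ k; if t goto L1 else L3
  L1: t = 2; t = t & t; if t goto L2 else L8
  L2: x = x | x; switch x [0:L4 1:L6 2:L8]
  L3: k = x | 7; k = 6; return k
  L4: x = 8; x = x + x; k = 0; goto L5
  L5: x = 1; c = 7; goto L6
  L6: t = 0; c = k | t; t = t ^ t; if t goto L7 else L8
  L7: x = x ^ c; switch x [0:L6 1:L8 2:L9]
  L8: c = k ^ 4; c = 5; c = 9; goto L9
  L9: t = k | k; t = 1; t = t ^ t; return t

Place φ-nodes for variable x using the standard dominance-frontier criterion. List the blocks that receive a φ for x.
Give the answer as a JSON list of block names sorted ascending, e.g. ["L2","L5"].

Answer: ["L6", "L8", "L9"]

Derivation:
idom tree: L1←L0 L2←L1 L3←L0 L4←L2 L5←L4 L6←L2 L7←L6 L8←L1 L9←L1
Dom at joins:
  L6: preds {L2,L5,L7}: {L0,L1,L2} ∩ {L0,L1,L2,L4,L5} ∩ {L0,L1,L2,L6,L7} = {L0,L1,L2}; idom=L2
  L8: preds {L1,L2,L6,L7}: {L0,L1} ∩ {L0,L1,L2} ∩ {L0,L1,L2,L6} ∩ {L0,L1,L2,L6,L7} = {L0,L1}; idom=L1
  L9: preds {L7,L8}: {L0,L1,L2,L6,L7} ∩ {L0,L1,L8} = {L0,L1}; idom=L1

DF walk-up:
  L6←L2: walk · to L2
  L6←L5: walk L5→L4 to L2
  L6←L7: walk L7→L6 to L2
  L8←L1: walk · to L1
  L8←L2: walk L2 to L1
  L8←L6: walk L6→L2 to L1
  L8←L7: walk L7→L6→L2 to L1
  L9←L7: walk L7→L6→L2 to L1
  L9←L8: walk L8 to L1
  DF(L0)=∅
  DF(L1)=∅
  DF(L2)={L8,L9}
  DF(L3)=∅
  DF(L4)={L6}
  DF(L5)={L6}
  DF(L6)={L6,L8,L9}
  DF(L7)={L6,L8,L9}
  DF(L8)={L9}
  DF(L9)=∅

φ for x: defs {L0,L2,L4,L5,L7}
  DF⁺ = {L6,L8,L9}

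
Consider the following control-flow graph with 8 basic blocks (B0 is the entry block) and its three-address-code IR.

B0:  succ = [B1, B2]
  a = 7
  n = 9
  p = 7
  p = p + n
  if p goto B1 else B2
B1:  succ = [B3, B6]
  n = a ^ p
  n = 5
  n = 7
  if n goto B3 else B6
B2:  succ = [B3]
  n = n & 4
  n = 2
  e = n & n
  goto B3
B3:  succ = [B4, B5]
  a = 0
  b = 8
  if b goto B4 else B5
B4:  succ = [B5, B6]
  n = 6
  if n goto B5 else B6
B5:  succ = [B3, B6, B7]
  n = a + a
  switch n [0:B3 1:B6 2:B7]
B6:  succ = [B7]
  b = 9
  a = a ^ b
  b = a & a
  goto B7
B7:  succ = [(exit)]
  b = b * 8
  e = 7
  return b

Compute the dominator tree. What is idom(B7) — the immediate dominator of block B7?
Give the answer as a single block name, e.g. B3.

idom tree: B1←B0 B2←B0 B3←B0 B4←B3 B5←B3 B6←B0 B7←B0
Join-block Dom:
  B3: preds {B1,B2,B5}: {B0,B1} ∩ {B0,B2} ∩ {B0,B3,B5} = {B0}; idom=B0
  B5: preds {B3,B4}: {B0,B3} ∩ {B0,B3,B4} = {B0,B3}; idom=B3
  B6: preds {B1,B4,B5}: {B0,B1} ∩ {B0,B3,B4} ∩ {B0,B3,B5} = {B0}; idom=B0
  B7: preds {B5,B6}: {B0,B3,B5} ∩ {B0,B6} = {B0}; idom=B0

idom(B7) = B0

Answer: B0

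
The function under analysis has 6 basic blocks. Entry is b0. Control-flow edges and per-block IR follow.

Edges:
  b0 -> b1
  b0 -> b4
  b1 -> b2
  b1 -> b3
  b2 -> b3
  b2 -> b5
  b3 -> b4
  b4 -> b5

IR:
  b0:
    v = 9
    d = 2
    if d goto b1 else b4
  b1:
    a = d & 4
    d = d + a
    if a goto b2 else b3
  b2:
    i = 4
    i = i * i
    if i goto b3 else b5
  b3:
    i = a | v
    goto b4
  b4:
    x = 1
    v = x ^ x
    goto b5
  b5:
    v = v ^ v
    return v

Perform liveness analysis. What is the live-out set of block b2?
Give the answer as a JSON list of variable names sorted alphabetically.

Answer: ["a", "v"]

Derivation:
def/use:
  b0: {d,v} / ∅
  b1: {a,d} / {d}
  b2: {i} / ∅
  b3: {i} / {a,v}
  b4: {v,x} / ∅
  b5: {v} / {v}

Live sets:
  b0 li=∅ lo={d,v}
  b1 li={d,v} lo={a,v}
  b2 li={a,v} lo={a,v}
  b3 li={a,v} lo=∅
  b4 li=∅ lo={v}
  b5 li={v} lo=∅

live-out(b2) = ["a", "v"]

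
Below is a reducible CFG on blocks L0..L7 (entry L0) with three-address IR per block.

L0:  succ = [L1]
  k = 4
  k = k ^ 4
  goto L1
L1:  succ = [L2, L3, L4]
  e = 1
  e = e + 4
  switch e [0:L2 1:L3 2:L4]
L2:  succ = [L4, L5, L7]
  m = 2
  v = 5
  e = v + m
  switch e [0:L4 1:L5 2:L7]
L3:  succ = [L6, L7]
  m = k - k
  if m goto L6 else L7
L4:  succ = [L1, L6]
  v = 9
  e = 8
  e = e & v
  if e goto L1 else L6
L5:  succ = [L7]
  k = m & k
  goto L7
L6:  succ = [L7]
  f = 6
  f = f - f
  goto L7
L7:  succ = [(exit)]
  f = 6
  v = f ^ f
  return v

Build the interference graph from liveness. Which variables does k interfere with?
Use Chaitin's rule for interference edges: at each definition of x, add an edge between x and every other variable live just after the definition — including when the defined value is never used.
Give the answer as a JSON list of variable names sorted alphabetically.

Answer: ["e", "m", "v"]

Working:
Per-block:
  L0: def={k} ue=∅
  L1: def={e} ue=∅
  L2: def={e,m,v} ue=∅
  L3: def={m} ue={k}
  L4: def={e,v} ue=∅
  L5: def={k} ue={k,m}
  L6: def={f} ue=∅
  L7: def={f,v} ue=∅

Liveness:
  live L0: ∅→{k}
  live L1: {k}→{k}
  live L2: {k}→{k,m}
  live L3: {k}→∅
  live L4: {k}→{k}
  live L5: {k,m}→∅
  live L6: ∅→∅
  live L7: ∅→∅

Interference:
  e: {k,m,v}
  f: ∅
  k: {e,m,v}
  m: {e,k,v}
  v: {e,k,m}

N(k) = ["e", "m", "v"]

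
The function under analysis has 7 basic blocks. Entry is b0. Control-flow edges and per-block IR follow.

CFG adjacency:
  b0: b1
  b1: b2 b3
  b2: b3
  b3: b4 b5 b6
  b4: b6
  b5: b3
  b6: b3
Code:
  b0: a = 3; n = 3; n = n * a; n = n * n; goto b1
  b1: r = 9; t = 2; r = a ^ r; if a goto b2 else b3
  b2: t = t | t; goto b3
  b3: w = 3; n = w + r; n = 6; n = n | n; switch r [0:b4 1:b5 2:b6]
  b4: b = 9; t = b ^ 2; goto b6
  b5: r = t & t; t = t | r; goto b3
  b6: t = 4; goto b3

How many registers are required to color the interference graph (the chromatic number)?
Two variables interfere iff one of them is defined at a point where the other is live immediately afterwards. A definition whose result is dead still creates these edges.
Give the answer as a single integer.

Answer: 4

Derivation:
Per-block:
  b0: {a,n} / ∅
  b1: {r,t} / {a}
  b2: {t} / {t}
  b3: {n,w} / {r}
  b4: {b,t} / ∅
  b5: {r,t} / {t}
  b6: {t} / ∅

Liveness:
  b0: in=∅ out={a}
  b1: in={a} out={r,t}
  b2: in={r,t} out={r,t}
  b3: in={r,t} out={r,t}
  b4: in={r} out={r}
  b5: in={t} out={r,t}
  b6: in={r} out={r,t}

Interference:
  a: {n,r,t}
  b: {r}
  n: {a,r,t}
  r: {a,b,n,t,w}
  t: {a,n,r,w}
  w: {r,t}

Colouring:
  lower bound: {a,n,r,t} mutually conflict ⇒ χ ≥ 4
  4-colouring: c0={r}  c1={b,t}  c2={a,w}  c3={n}
  χ = 4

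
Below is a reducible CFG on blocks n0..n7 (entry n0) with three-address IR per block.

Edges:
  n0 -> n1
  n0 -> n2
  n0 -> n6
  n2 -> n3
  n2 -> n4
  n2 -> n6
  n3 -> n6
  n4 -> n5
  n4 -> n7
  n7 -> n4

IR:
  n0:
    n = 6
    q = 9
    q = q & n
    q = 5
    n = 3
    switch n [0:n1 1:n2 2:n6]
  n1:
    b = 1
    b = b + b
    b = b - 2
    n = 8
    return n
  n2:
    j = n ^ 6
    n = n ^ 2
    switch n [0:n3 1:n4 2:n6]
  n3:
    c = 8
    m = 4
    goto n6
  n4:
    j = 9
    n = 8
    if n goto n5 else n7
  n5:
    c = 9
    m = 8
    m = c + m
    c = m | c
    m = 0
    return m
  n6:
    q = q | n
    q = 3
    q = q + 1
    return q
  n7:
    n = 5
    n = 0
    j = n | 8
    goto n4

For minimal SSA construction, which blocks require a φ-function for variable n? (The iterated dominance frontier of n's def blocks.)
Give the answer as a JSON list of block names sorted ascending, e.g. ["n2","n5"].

Answer: ["n4", "n6"]

Analysis:
idom tree: n1←n0 n2←n0 n3←n2 n4←n2 n5←n4 n6←n0 n7←n4
Dom at joins:
  n4: preds {n2,n7}: {n0,n2} ∩ {n0,n2,n4,n7} = {n0,n2}; idom=n2
  n6: preds {n0,n2,n3}: {n0} ∩ {n0,n2} ∩ {n0,n2,n3} = {n0}; idom=n0

DF walk-up:
  join n4 pred n2: · stop@n2
  join n4 pred n7: n7→n4 stop@n2
  join n6 pred n0: · stop@n0
  join n6 pred n2: n2 stop@n0
  join n6 pred n3: n3→n2 stop@n0
  DF(n0)=∅
  DF(n1)=∅
  DF(n2)={n6}
  DF(n3)={n6}
  DF(n4)={n4}
  DF(n5)=∅
  DF(n6)=∅
  DF(n7)={n4}

φ for n: defs {n0,n1,n2,n4,n7}
  DF⁺ = {n4,n6}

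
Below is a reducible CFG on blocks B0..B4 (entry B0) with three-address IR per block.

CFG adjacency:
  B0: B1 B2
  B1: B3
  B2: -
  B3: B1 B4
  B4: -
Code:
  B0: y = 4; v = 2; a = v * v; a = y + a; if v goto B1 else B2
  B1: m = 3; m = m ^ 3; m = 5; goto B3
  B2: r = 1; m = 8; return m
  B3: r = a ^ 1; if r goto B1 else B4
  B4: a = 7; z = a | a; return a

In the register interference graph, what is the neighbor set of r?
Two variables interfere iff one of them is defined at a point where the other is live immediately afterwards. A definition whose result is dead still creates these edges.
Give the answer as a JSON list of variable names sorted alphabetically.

Answer: ["a"]

Derivation:
Block summaries:
  B0: def={a,v,y} ue=∅
  B1: def={m} ue=∅
  B2: def={m,r} ue=∅
  B3: def={r} ue={a}
  B4: def={a,z} ue=∅

Backward fixpoint:
  live B0: ∅→{a}
  live B1: {a}→{a}
  live B2: ∅→∅
  live B3: {a}→{a}
  live B4: ∅→∅

Interference:
  a — {m,r,v,y,z}
  m — {a}
  r — {a}
  v — {a,y}
  y — {a,v}
  z — {a}

N(r) = ["a"]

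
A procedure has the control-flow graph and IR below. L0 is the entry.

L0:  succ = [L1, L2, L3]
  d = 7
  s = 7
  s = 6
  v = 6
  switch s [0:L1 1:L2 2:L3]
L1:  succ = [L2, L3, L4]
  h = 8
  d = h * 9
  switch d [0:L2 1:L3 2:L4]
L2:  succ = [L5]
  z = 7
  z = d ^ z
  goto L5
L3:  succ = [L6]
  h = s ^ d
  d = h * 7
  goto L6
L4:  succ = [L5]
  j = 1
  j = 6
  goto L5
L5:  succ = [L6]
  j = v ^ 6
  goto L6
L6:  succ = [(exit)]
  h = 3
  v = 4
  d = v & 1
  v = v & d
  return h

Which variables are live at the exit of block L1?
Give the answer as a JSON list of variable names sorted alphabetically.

Per-block:
  L0: {d,s,v} / ∅
  L1: {d,h} / ∅
  L2: {z} / {d}
  L3: {d,h} / {d,s}
  L4: {j} / ∅
  L5: {j} / {v}
  L6: {d,h,v} / ∅

Live sets:
  L0 li=∅ lo={d,s,v}
  L1 li={s,v} lo={d,s,v}
  L2 li={d,v} lo={v}
  L3 li={d,s} lo=∅
  L4 li={v} lo={v}
  L5 li={v} lo=∅
  L6 li=∅ lo=∅

live-out(L1) = ["d", "s", "v"]

Answer: ["d", "s", "v"]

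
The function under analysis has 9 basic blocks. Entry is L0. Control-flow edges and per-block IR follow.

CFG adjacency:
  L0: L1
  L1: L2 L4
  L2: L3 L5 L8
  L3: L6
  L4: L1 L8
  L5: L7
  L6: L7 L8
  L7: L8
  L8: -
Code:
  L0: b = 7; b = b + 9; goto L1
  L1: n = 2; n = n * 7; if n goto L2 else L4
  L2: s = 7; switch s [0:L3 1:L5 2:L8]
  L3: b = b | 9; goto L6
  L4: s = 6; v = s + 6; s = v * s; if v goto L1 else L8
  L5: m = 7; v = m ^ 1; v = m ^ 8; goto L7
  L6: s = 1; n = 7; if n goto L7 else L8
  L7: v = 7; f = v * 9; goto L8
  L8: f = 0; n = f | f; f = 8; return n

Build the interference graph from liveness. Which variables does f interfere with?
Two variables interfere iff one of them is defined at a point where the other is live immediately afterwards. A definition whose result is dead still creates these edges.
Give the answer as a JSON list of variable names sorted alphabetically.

Block summaries:
  L0 def {b} use ∅
  L1 def {n} use ∅
  L2 def {s} use ∅
  L3 def {b} use {b}
  L4 def {s,v} use ∅
  L5 def {m,v} use ∅
  L6 def {n,s} use ∅
  L7 def {f,v} use ∅
  L8 def {f,n} use ∅

Live sets:
  L0: in=∅ out={b}
  L1: in={b} out={b}
  L2: in={b} out={b}
  L3: in={b} out=∅
  L4: in={b} out={b}
  L5: in=∅ out=∅
  L6: in=∅ out=∅
  L7: in=∅ out=∅
  L8: in=∅ out=∅

Interference:
  b: {n,s,v}
  f: {n}
  m: {v}
  n: {b,f}
  s: {b,v}
  v: {b,m,s}

N(f) = ["n"]

Answer: ["n"]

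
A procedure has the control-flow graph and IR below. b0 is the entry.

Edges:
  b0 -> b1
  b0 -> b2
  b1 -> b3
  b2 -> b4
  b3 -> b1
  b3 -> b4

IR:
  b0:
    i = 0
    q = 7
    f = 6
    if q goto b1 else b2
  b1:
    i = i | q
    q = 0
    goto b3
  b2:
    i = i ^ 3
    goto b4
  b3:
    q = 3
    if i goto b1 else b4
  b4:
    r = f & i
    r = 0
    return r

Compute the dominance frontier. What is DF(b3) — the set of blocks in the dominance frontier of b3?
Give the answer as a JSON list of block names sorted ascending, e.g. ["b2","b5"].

Answer: ["b1", "b4"]

Analysis:
idom tree: b1←b0 b2←b0 b3←b1 b4←b0
Dom∩ at merges:
  b1: preds {b0,b3}: {b0} ∩ {b0,b1,b3} = {b0}; idom=b0
  b4: preds {b2,b3}: {b0,b2} ∩ {b0,b1,b3} = {b0}; idom=b0

DF derivation:
  join b1 pred b0: · stop@b0
  join b1 pred b3: b3→b1 stop@b0
  join b4 pred b2: b2 stop@b0
  join b4 pred b3: b3→b1 stop@b0
  b0: DF=∅
  b1: DF={b1,b4}
  b2: DF={b4}
  b3: DF={b1,b4}
  b4: DF=∅

DF(b3) = ["b1", "b4"]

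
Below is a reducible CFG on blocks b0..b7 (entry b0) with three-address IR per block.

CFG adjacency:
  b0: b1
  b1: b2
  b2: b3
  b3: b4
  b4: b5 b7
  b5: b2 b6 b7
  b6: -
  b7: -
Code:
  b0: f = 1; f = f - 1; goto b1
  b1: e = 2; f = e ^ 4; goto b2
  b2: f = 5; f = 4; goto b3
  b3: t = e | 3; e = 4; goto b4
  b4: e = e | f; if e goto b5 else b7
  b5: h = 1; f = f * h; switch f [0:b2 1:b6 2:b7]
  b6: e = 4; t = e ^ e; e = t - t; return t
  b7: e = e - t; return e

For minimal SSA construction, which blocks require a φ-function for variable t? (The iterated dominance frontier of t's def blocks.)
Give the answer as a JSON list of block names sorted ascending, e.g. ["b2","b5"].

idom tree: b1←b0 b2←b1 b3←b2 b4←b3 b5←b4 b6←b5 b7←b4
Dom∩ at merges:
  b2: preds {b1,b5}: {b0,b1} ∩ {b0,b1,b2,b3,b4,b5} = {b0,b1}; idom=b1
  b7: preds {b4,b5}: {b0,b1,b2,b3,b4} ∩ {b0,b1,b2,b3,b4,b5} = {b0,b1,b2,b3,b4}; idom=b4

DF derivation:
  join b2 pred b1: · stop@b1
  join b2 pred b5: b5→b4→b3→b2 stop@b1
  join b7 pred b4: · stop@b4
  join b7 pred b5: b5 stop@b4
  b0: DF=∅
  b1: DF=∅
  b2: DF={b2}
  b3: DF={b2}
  b4: DF={b2}
  b5: DF={b2,b7}
  b6: DF=∅
  b7: DF=∅

φ for t: defs {b3,b6}
  DF⁺ = {b2}

Answer: ["b2"]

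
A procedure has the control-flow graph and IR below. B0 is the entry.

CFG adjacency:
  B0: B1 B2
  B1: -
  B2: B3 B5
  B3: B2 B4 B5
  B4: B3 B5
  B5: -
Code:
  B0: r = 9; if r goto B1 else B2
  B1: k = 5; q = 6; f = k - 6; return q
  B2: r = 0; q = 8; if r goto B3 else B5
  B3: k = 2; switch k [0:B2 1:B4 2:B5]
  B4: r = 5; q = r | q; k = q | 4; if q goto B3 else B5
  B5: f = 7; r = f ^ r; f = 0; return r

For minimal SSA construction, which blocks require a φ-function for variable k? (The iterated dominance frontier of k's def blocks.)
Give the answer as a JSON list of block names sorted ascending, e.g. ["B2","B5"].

Answer: ["B2", "B3", "B5"]

Derivation:
idom tree: B1←B0 B2←B0 B3←B2 B4←B3 B5←B2
Dom at joins:
  B2: preds {B0,B3}: {B0} ∩ {B0,B2,B3} = {B0}; idom=B0
  B3: preds {B2,B4}: {B0,B2} ∩ {B0,B2,B3,B4} = {B0,B2}; idom=B2
  B5: preds {B2,B3,B4}: {B0,B2} ∩ {B0,B2,B3} ∩ {B0,B2,B3,B4} = {B0,B2}; idom=B2

DF derivation:
  B2←B0: walk · to B0
  B2←B3: walk B3→B2 to B0
  B3←B2: walk · to B2
  B3←B4: walk B4→B3 to B2
  B5←B2: walk · to B2
  B5←B3: walk B3 to B2
  B5←B4: walk B4→B3 to B2
  B0 → ∅
  B1 → ∅
  B2 → {B2}
  B3 → {B2,B3,B5}
  B4 → {B3,B5}
  B5 → ∅

φ for k: defs {B1,B3,B4}
  DF⁺ = {B2,B3,B5}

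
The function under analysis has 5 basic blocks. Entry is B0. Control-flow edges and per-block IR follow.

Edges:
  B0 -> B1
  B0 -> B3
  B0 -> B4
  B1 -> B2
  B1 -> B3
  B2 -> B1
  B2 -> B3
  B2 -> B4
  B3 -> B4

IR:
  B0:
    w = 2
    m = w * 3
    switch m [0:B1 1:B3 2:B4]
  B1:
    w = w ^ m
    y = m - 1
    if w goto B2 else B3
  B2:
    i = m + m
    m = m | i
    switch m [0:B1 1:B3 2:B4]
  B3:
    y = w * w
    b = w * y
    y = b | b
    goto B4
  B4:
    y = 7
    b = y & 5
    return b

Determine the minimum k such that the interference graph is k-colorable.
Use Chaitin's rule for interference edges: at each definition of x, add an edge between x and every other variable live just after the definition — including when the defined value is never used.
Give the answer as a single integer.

Answer: 3

Working:
Per-block:
  B0: def={m,w} ue=∅
  B1: def={w,y} ue={m,w}
  B2: def={i,m} ue={m}
  B3: def={b,y} ue={w}
  B4: def={b,y} ue=∅

Live sets:
  B0: in=∅ out={m,w}
  B1: in={m,w} out={m,w}
  B2: in={m,w} out={m,w}
  B3: in={w} out=∅
  B4: in=∅ out=∅

Interfere edges:
  b: ∅
  i: {m,w}
  m: {i,w,y}
  w: {i,m,y}
  y: {m,w}

Registers:
  {i,m,w} pairwise interfere (3-clique) ⇒ χ ≥ 3
  assign b→c0 i→c2 m→c0 w→c1 y→c2 — no edge inside a register ⇒ χ ≤ 3
  χ = 3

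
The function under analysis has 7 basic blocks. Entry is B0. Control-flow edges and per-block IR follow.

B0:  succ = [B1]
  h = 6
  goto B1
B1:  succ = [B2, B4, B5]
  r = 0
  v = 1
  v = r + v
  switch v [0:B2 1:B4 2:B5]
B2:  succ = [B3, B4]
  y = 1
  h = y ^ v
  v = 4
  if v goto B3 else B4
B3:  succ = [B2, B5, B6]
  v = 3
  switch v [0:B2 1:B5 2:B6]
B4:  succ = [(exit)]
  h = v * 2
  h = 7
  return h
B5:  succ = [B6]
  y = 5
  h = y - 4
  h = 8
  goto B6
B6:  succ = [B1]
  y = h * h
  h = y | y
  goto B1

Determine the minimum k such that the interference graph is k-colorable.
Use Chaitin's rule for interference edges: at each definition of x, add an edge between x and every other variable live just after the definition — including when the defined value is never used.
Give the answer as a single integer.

def/use:
  B0 def {h} use ∅
  B1 def {r,v} use ∅
  B2 def {h,v,y} use {v}
  B3 def {v} use ∅
  B4 def {h} use {v}
  B5 def {h,y} use ∅
  B6 def {h,y} use {h}

Backward fixpoint:
  B0: in=∅ out=∅
  B1: in=∅ out={v}
  B2: in={v} out={h,v}
  B3: in={h} out={h,v}
  B4: in={v} out=∅
  B5: in=∅ out={h}
  B6: in={h} out=∅

Conflict graph:
  h: {v}
  r: {v}
  v: {h,r,y}
  y: {v}

Registers:
  {h,v} pairwise interfere (2-clique) ⇒ χ ≥ 2
  assign h→r1 r→r1 v→r0 y→r1 — no edge inside a register ⇒ χ ≤ 2
  χ = 2

Answer: 2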